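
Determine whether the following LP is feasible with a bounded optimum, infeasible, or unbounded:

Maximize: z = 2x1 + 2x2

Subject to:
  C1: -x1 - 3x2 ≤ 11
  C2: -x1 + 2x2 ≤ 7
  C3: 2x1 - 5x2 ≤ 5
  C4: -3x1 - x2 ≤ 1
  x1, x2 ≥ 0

Unbounded (objective can increase without bound)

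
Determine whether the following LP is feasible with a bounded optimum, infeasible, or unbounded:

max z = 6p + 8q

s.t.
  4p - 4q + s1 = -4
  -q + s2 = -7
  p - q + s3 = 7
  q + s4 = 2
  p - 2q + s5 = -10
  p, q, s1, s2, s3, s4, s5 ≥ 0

Infeasible (no feasible solution exists)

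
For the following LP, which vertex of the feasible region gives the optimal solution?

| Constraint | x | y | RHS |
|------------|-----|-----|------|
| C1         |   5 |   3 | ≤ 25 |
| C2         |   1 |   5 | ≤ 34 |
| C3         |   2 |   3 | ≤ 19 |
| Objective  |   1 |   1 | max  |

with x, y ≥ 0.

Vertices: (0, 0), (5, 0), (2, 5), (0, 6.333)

Evaluate the objective at each vertex of the feasible region:
  z(0, 0) = 0
  z(5, 0) = 5
  z(2, 5) = 7  ←
  z(0, 6.333) = 6.333
The maximum is at x = 2, y = 5.

(2, 5)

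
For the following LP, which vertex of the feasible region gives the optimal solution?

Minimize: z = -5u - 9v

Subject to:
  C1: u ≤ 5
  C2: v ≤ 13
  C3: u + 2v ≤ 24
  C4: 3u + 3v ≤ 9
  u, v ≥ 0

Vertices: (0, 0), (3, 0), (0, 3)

Evaluate the objective at each vertex of the feasible region:
  z(0, 0) = 0
  z(3, 0) = -15
  z(0, 3) = -27  ←
The minimum is at u = 0, v = 3.

(0, 3)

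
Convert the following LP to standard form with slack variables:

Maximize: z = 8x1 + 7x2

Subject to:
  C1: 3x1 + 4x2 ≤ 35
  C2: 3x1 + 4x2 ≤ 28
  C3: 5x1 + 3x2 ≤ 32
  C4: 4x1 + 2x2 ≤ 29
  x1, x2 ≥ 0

max z = 8x1 + 7x2

s.t.
  3x1 + 4x2 + s1 = 35
  3x1 + 4x2 + s2 = 28
  5x1 + 3x2 + s3 = 32
  4x1 + 2x2 + s4 = 29
  x1, x2, s1, s2, s3, s4 ≥ 0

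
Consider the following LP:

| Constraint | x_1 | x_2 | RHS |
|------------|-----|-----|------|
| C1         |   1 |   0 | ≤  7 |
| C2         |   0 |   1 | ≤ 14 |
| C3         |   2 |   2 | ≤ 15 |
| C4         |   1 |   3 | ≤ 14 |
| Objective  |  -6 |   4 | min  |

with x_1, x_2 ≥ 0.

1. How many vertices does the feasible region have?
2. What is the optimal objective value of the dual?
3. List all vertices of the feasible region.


1. 5
2. -42
3. (0, 0), (7, 0), (7, 0.5), (4.25, 3.25), (0, 4.667)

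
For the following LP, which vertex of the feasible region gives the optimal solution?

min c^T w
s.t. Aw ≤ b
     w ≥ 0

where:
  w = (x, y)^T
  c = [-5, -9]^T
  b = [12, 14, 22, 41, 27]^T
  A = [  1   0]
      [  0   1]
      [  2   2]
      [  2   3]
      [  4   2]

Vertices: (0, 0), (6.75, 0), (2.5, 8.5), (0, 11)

Evaluate the objective at each vertex of the feasible region:
  z(0, 0) = 0
  z(6.75, 0) = -33.75
  z(2.5, 8.5) = -89
  z(0, 11) = -99  ←
The minimum is at x = 0, y = 11.

(0, 11)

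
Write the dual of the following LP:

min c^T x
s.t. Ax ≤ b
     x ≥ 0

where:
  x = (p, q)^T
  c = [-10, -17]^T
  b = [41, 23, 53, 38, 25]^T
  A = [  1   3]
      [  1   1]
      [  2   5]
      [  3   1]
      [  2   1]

Primal min cᵀx s.t. Ax ≤ b, x ≥ 0  →  Dual max −bᵀy s.t. Aᵀy ≥ −c, y ≥ 0.

Maximize: z = -41y1 - 23y2 - 53y3 - 38y4 - 25y5

Subject to:
  y1 + y2 + 2y3 + 3y4 + 2y5 ≥ 10
  3y1 + y2 + 5y3 + y4 + y5 ≥ 17
  y1, y2, y3, y4, y5 ≥ 0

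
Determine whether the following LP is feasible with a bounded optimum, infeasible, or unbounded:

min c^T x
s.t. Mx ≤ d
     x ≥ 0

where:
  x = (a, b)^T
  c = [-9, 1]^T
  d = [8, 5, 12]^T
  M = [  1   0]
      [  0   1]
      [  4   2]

Feasible with a bounded optimal solution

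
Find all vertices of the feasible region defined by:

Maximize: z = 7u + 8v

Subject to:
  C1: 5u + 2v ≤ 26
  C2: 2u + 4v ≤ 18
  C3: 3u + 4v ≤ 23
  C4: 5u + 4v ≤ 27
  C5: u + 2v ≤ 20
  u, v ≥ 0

(0, 0), (5.2, 0), (5, 0.5), (3, 3), (0, 4.5)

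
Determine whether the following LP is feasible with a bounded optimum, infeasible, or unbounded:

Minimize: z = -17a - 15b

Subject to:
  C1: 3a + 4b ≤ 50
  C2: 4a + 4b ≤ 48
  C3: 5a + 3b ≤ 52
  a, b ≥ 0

Feasible with a bounded optimal solution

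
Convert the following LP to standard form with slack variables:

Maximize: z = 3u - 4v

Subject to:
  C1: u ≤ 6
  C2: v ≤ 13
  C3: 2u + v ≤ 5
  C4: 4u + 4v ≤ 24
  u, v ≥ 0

max z = 3u - 4v

s.t.
  u + s1 = 6
  v + s2 = 13
  2u + v + s3 = 5
  4u + 4v + s4 = 24
  u, v, s1, s2, s3, s4 ≥ 0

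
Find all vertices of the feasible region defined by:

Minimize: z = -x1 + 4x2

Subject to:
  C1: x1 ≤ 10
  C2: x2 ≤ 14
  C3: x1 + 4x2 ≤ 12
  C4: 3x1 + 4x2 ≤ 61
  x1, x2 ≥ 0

(0, 0), (10, 0), (10, 0.5), (0, 3)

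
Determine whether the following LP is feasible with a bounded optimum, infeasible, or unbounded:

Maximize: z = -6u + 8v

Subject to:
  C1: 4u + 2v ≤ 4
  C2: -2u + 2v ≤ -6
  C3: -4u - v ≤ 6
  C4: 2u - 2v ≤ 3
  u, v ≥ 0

Infeasible (no feasible solution exists)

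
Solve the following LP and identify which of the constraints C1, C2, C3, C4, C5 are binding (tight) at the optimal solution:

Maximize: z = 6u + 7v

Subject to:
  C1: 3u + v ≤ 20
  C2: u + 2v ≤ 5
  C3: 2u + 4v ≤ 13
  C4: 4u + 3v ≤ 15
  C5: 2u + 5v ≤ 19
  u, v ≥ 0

At u = 3, v = 1, compute slack b - a·x for each constraint:
  C1: 20 − 10 = 10  (slack)
  C2: 5 − 5 = 0  (binding)
  C3: 13 − 10 = 3  (slack)
  C4: 15 − 15 = 0  (binding)
  C5: 19 − 11 = 8  (slack)

Optimal: u = 3, v = 1
Binding: C2, C4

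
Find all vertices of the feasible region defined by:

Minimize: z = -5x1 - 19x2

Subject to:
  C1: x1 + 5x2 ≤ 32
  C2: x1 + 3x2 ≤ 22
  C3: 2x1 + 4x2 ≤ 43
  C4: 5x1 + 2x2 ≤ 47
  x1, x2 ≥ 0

(0, 0), (9.4, 0), (7.462, 4.846), (7, 5), (0, 6.4)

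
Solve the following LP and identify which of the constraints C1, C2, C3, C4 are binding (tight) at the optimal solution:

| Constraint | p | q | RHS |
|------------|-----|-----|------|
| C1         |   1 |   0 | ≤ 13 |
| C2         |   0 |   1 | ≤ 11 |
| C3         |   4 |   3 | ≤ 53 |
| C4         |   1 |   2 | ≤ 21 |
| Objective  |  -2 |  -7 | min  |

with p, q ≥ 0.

At p = 0, q = 10.5, compute slack b - a·x for each constraint:
  C1: 13 − 0 = 13  (slack)
  C2: 11 − 10.5 = 0.5  (slack)
  C3: 53 − 31.5 = 21.5  (slack)
  C4: 21 − 21 = 0  (binding)

Optimal: p = 0, q = 10.5
Binding: C4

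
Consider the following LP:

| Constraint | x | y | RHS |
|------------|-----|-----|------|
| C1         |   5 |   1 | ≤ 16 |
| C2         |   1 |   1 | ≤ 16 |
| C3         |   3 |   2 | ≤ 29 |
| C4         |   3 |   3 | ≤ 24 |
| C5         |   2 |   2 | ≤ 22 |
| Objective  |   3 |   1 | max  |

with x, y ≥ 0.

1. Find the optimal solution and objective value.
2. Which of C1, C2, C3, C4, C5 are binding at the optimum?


1. x = 2, y = 6, z = 12
2. C1, C4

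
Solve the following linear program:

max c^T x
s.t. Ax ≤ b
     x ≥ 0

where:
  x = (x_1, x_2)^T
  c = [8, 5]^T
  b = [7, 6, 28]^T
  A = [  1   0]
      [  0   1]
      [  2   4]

Evaluate the objective at each vertex of the feasible region:
  z(0, 0) = 0
  z(7, 0) = 56
  z(7, 3.5) = 73.5  ←
  z(2, 6) = 46
  z(0, 6) = 30
The maximum is at x_1 = 7, x_2 = 3.5.

x_1 = 7, x_2 = 3.5, z = 73.5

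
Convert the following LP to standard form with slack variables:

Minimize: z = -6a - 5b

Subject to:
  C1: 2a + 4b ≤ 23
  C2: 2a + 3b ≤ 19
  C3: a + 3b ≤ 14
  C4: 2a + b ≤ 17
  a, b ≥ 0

min z = -6a - 5b

s.t.
  2a + 4b + s1 = 23
  2a + 3b + s2 = 19
  a + 3b + s3 = 14
  2a + b + s4 = 17
  a, b, s1, s2, s3, s4 ≥ 0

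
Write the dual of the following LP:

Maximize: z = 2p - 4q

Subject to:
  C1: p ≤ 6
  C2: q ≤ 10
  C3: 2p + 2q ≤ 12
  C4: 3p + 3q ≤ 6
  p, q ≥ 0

Primal max cᵀx s.t. Ax ≤ b, x ≥ 0  →  Dual min bᵀy s.t. Aᵀy ≥ c, y ≥ 0.

Minimize: z = 6y1 + 10y2 + 12y3 + 6y4

Subject to:
  y1 + 2y3 + 3y4 ≥ 2
  y2 + 2y3 + 3y4 ≥ -4
  y1, y2, y3, y4 ≥ 0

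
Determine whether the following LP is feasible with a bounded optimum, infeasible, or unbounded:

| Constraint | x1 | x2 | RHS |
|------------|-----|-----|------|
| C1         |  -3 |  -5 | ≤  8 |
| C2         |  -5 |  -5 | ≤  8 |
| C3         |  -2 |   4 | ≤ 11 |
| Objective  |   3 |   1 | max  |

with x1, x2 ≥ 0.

Unbounded (objective can increase without bound)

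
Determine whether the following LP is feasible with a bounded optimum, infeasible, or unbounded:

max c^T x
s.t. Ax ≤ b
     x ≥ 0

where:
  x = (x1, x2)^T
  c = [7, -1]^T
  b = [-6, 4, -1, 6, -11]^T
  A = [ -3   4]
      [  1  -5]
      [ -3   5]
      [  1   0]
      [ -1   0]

Infeasible (no feasible solution exists)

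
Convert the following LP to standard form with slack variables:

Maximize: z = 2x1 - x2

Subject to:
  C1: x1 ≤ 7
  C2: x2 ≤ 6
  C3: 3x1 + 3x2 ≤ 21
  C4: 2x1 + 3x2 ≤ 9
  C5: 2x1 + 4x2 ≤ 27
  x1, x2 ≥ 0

max z = 2x1 - x2

s.t.
  x1 + s1 = 7
  x2 + s2 = 6
  3x1 + 3x2 + s3 = 21
  2x1 + 3x2 + s4 = 9
  2x1 + 4x2 + s5 = 27
  x1, x2, s1, s2, s3, s4, s5 ≥ 0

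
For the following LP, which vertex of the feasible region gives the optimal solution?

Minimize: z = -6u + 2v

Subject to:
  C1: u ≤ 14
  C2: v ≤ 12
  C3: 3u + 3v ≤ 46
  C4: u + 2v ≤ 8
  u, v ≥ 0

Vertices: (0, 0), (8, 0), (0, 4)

Evaluate the objective at each vertex of the feasible region:
  z(0, 0) = 0
  z(8, 0) = -48  ←
  z(0, 4) = 8
The minimum is at u = 8, v = 0.

(8, 0)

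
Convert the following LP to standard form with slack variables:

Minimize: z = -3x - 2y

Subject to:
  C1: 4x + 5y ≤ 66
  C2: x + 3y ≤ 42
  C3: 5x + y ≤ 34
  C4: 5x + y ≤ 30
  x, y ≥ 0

min z = -3x - 2y

s.t.
  4x + 5y + s1 = 66
  x + 3y + s2 = 42
  5x + y + s3 = 34
  5x + y + s4 = 30
  x, y, s1, s2, s3, s4 ≥ 0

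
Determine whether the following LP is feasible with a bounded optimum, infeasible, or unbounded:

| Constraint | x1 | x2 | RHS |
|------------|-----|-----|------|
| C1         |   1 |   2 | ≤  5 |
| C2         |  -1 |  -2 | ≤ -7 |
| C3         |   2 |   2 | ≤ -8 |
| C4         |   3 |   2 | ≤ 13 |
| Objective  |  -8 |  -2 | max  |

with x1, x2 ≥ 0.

Infeasible (no feasible solution exists)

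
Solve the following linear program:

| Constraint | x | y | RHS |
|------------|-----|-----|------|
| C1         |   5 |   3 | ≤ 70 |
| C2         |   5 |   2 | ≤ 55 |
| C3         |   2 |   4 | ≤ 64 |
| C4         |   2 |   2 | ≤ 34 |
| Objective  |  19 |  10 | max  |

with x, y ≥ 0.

Evaluate the objective at each vertex of the feasible region:
  z(0, 0) = 0
  z(11, 0) = 209
  z(7, 10) = 233  ←
  z(2, 15) = 188
  z(0, 16) = 160
The maximum is at x = 7, y = 10.

x = 7, y = 10, z = 233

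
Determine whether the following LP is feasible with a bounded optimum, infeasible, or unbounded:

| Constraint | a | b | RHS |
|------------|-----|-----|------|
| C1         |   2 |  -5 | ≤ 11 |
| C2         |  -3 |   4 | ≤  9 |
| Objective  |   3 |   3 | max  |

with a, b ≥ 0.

Unbounded (objective can increase without bound)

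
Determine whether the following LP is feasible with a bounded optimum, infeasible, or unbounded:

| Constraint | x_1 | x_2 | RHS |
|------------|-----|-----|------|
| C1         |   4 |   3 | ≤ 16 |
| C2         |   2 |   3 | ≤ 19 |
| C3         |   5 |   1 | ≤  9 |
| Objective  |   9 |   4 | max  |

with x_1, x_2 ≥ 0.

Feasible with a bounded optimal solution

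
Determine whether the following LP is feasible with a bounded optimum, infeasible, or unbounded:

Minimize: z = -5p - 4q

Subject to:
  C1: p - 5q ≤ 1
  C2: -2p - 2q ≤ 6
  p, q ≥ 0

Unbounded (objective can decrease without bound)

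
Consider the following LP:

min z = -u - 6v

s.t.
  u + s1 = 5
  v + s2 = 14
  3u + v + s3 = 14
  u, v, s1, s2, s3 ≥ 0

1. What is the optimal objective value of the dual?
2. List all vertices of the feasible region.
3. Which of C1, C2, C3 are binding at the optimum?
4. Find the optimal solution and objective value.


1. -84
2. (0, 0), (4.667, 0), (0, 14)
3. C2, C3
4. u = 0, v = 14, z = -84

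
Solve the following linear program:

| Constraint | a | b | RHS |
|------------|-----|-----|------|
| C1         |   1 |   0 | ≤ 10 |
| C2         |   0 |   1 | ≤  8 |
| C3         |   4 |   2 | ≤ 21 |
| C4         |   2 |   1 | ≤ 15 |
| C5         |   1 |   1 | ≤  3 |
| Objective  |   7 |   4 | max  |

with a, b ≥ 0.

Evaluate the objective at each vertex of the feasible region:
  z(0, 0) = 0
  z(3, 0) = 21  ←
  z(0, 3) = 12
The maximum is at a = 3, b = 0.

a = 3, b = 0, z = 21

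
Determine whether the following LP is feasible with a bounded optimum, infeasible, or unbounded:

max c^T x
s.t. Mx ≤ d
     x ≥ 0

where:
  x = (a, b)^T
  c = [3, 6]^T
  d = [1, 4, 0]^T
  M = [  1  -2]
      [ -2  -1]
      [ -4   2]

Unbounded (objective can increase without bound)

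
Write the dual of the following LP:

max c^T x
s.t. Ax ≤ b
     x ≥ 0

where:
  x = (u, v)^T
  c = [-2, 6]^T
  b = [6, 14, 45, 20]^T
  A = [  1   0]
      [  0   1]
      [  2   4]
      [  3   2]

Primal max cᵀx s.t. Ax ≤ b, x ≥ 0  →  Dual min bᵀy s.t. Aᵀy ≥ c, y ≥ 0.

Minimize: z = 6y1 + 14y2 + 45y3 + 20y4

Subject to:
  y1 + 2y3 + 3y4 ≥ -2
  y2 + 4y3 + 2y4 ≥ 6
  y1, y2, y3, y4 ≥ 0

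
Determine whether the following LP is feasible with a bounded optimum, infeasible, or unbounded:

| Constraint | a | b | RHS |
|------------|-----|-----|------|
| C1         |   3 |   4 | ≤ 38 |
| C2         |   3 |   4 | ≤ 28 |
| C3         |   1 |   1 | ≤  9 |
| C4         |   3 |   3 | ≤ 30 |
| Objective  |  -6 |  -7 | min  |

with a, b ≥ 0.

Feasible with a bounded optimal solution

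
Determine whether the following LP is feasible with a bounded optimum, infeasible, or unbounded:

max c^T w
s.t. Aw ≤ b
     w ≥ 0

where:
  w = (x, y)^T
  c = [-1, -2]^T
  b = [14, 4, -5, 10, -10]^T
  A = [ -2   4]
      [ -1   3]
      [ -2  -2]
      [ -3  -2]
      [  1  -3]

Infeasible (no feasible solution exists)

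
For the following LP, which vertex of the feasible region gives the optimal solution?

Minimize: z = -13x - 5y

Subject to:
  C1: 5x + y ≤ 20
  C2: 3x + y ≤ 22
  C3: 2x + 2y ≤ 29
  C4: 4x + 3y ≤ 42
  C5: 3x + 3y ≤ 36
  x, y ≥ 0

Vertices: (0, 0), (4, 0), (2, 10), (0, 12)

Evaluate the objective at each vertex of the feasible region:
  z(0, 0) = 0
  z(4, 0) = -52
  z(2, 10) = -76  ←
  z(0, 12) = -60
The minimum is at x = 2, y = 10.

(2, 10)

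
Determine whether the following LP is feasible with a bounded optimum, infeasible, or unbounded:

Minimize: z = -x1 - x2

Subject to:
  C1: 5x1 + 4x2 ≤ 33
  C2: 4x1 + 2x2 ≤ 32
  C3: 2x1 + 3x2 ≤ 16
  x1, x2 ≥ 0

Feasible with a bounded optimal solution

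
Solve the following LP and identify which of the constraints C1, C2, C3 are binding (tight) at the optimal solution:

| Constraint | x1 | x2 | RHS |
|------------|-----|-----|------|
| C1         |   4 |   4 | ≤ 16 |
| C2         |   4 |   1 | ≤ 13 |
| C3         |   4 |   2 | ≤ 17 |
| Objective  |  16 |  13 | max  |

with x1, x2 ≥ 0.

At x1 = 3, x2 = 1, compute slack b - a·x for each constraint:
  C1: 16 − 16 = 0  (binding)
  C2: 13 − 13 = 0  (binding)
  C3: 17 − 14 = 3  (slack)

Optimal: x1 = 3, x2 = 1
Binding: C1, C2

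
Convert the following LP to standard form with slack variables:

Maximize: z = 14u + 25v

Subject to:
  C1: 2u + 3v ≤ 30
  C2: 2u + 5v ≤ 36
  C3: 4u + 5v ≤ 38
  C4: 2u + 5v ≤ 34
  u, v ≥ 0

max z = 14u + 25v

s.t.
  2u + 3v + s1 = 30
  2u + 5v + s2 = 36
  4u + 5v + s3 = 38
  2u + 5v + s4 = 34
  u, v, s1, s2, s3, s4 ≥ 0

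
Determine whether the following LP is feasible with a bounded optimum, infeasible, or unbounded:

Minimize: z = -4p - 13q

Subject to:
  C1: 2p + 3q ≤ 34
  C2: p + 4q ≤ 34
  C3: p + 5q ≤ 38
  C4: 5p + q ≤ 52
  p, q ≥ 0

Feasible with a bounded optimal solution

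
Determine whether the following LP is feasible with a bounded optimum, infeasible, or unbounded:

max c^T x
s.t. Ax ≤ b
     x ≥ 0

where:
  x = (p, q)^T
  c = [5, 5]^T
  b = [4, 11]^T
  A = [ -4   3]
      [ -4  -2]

Unbounded (objective can increase without bound)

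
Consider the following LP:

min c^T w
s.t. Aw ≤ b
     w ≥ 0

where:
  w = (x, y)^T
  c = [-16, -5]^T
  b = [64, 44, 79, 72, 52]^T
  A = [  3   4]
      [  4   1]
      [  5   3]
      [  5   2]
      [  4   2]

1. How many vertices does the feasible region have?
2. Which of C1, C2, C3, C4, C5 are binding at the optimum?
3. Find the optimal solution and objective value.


1. 5
2. C2, C5
3. x = 9, y = 8, z = -184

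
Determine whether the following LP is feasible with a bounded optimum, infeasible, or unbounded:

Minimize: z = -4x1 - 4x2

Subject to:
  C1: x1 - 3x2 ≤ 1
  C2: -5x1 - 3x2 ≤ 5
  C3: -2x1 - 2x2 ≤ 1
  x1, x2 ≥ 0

Unbounded (objective can decrease without bound)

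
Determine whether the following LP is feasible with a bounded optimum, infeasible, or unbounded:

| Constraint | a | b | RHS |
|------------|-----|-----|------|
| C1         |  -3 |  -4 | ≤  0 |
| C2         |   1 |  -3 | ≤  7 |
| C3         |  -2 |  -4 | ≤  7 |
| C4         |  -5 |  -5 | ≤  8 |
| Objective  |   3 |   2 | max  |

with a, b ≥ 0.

Unbounded (objective can increase without bound)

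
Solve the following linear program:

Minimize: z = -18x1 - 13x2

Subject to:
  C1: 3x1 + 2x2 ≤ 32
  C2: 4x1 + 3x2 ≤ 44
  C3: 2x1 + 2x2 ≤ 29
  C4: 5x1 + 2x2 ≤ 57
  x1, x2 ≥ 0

Evaluate the objective at each vertex of the feasible region:
  z(0, 0) = 0
  z(10.67, 0) = -192
  z(8, 4) = -196  ←
  z(0.5, 14) = -191
  z(0, 14.5) = -188.5
The minimum is at x1 = 8, x2 = 4.

x1 = 8, x2 = 4, z = -196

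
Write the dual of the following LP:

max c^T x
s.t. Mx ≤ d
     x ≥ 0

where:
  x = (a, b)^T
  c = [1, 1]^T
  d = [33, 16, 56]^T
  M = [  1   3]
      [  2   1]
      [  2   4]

Primal max cᵀx s.t. Ax ≤ b, x ≥ 0  →  Dual min bᵀy s.t. Aᵀy ≥ c, y ≥ 0.

Minimize: z = 33y1 + 16y2 + 56y3

Subject to:
  y1 + 2y2 + 2y3 ≥ 1
  3y1 + y2 + 4y3 ≥ 1
  y1, y2, y3 ≥ 0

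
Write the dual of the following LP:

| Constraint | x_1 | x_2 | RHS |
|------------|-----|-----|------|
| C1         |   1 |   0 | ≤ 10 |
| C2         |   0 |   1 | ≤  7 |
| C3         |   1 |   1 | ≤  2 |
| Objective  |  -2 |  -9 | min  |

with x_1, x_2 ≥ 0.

Primal min cᵀx s.t. Ax ≤ b, x ≥ 0  →  Dual max −bᵀy s.t. Aᵀy ≥ −c, y ≥ 0.

Maximize: z = -10y1 - 7y2 - 2y3

Subject to:
  y1 + y3 ≥ 2
  y2 + y3 ≥ 9
  y1, y2, y3 ≥ 0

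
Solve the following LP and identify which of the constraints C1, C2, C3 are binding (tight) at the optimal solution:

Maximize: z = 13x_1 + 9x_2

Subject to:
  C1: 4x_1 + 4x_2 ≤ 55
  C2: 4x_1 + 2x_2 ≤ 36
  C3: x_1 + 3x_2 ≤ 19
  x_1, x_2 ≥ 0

At x_1 = 7, x_2 = 4, compute slack b - a·x for each constraint:
  C1: 55 − 44 = 11  (slack)
  C2: 36 − 36 = 0  (binding)
  C3: 19 − 19 = 0  (binding)

Optimal: x_1 = 7, x_2 = 4
Binding: C2, C3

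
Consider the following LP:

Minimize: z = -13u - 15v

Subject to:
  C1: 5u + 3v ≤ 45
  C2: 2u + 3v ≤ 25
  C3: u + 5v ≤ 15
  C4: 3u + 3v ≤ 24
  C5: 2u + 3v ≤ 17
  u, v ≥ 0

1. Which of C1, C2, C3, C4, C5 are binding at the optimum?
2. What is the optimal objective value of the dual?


1. C4, C5
2. -106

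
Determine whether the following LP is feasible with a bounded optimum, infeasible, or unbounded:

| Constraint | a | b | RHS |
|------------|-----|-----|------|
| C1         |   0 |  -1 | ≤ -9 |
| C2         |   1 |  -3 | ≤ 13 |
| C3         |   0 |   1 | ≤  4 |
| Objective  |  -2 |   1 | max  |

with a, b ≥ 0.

Infeasible (no feasible solution exists)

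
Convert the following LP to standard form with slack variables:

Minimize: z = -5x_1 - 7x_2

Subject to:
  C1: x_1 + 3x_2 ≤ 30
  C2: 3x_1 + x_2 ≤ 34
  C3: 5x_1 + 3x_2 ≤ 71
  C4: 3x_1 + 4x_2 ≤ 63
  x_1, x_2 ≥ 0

min z = -5x_1 - 7x_2

s.t.
  x_1 + 3x_2 + s1 = 30
  3x_1 + x_2 + s2 = 34
  5x_1 + 3x_2 + s3 = 71
  3x_1 + 4x_2 + s4 = 63
  x_1, x_2, s1, s2, s3, s4 ≥ 0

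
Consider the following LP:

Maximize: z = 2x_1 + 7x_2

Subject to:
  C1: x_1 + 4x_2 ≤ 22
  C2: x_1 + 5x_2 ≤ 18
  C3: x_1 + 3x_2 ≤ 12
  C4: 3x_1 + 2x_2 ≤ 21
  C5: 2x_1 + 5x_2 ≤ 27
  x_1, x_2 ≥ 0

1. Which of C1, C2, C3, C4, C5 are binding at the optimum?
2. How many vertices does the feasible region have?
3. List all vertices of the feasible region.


1. C2, C3
2. 5
3. (0, 0), (7, 0), (5.571, 2.143), (3, 3), (0, 3.6)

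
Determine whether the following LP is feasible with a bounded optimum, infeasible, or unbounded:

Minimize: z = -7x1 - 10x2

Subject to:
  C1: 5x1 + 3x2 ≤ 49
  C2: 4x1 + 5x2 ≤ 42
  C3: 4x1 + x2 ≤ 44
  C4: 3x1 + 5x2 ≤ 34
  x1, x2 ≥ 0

Feasible with a bounded optimal solution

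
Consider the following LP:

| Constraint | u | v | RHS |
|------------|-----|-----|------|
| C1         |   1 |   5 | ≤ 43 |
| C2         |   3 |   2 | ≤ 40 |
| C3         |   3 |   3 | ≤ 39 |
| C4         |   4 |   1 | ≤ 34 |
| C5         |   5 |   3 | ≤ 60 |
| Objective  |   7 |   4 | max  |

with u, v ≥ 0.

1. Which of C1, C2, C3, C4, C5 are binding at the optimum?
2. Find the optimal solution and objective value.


1. C3, C4
2. u = 7, v = 6, z = 73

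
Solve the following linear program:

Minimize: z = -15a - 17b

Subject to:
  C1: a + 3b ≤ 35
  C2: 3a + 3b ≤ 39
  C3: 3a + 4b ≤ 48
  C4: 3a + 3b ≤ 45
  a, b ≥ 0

Evaluate the objective at each vertex of the feasible region:
  z(0, 0) = 0
  z(13, 0) = -195
  z(4, 9) = -213  ←
  z(0.8, 11.4) = -205.8
  z(0, 11.67) = -198.3
The minimum is at a = 4, b = 9.

a = 4, b = 9, z = -213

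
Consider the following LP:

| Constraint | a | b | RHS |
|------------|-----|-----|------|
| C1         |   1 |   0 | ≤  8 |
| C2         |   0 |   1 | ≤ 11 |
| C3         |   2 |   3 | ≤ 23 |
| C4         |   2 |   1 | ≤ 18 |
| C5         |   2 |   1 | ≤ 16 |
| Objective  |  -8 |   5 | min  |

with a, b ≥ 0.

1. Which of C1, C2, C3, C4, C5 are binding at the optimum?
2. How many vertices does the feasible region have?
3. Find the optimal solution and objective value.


1. C1, C5
2. 4
3. a = 8, b = 0, z = -64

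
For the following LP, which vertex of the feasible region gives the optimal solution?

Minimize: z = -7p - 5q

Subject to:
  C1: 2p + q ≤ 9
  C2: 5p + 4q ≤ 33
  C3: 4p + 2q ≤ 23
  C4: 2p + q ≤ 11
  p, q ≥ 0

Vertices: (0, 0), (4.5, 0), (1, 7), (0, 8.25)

Evaluate the objective at each vertex of the feasible region:
  z(0, 0) = 0
  z(4.5, 0) = -31.5
  z(1, 7) = -42  ←
  z(0, 8.25) = -41.25
The minimum is at p = 1, q = 7.

(1, 7)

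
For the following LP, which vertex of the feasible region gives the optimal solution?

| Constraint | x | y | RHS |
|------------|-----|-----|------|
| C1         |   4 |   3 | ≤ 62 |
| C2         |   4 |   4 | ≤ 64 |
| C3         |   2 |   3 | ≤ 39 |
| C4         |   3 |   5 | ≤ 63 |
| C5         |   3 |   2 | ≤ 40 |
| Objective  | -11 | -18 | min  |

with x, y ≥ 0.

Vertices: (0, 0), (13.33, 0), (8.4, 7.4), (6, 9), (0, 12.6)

Evaluate the objective at each vertex of the feasible region:
  z(0, 0) = 0
  z(13.33, 0) = -146.7
  z(8.4, 7.4) = -225.6
  z(6, 9) = -228  ←
  z(0, 12.6) = -226.8
The minimum is at x = 6, y = 9.

(6, 9)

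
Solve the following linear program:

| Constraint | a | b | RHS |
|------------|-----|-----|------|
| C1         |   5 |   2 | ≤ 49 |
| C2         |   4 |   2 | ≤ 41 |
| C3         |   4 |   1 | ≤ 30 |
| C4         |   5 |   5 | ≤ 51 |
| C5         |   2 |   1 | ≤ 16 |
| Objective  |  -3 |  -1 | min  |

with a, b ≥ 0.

Evaluate the objective at each vertex of the feasible region:
  z(0, 0) = 0
  z(7.5, 0) = -22.5
  z(7, 2) = -23  ←
  z(5.8, 4.4) = -21.8
  z(0, 10.2) = -10.2
The minimum is at a = 7, b = 2.

a = 7, b = 2, z = -23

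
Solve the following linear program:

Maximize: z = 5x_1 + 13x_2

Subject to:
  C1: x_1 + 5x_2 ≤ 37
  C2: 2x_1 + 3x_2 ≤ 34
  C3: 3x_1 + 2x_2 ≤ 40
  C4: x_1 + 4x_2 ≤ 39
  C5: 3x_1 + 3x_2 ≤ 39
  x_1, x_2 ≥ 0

Evaluate the objective at each vertex of the feasible region:
  z(0, 0) = 0
  z(13, 0) = 65
  z(7, 6) = 113  ←
  z(0, 7.4) = 96.2
The maximum is at x_1 = 7, x_2 = 6.

x_1 = 7, x_2 = 6, z = 113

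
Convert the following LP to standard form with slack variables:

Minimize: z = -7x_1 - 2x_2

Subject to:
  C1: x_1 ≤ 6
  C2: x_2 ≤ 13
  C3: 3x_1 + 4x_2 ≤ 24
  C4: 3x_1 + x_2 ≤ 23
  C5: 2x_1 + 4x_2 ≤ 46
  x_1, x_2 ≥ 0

min z = -7x_1 - 2x_2

s.t.
  x_1 + s1 = 6
  x_2 + s2 = 13
  3x_1 + 4x_2 + s3 = 24
  3x_1 + x_2 + s4 = 23
  2x_1 + 4x_2 + s5 = 46
  x_1, x_2, s1, s2, s3, s4, s5 ≥ 0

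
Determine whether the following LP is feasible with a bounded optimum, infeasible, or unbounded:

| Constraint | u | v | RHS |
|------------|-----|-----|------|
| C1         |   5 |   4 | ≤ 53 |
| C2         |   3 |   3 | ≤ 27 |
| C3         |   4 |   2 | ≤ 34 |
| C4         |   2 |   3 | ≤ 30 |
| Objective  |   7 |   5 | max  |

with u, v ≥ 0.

Feasible with a bounded optimal solution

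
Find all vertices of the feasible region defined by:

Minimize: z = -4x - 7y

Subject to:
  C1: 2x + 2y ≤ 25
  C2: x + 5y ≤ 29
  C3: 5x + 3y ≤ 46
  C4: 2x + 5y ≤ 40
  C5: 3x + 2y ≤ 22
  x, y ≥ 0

(0, 0), (7.333, 0), (4, 5), (0, 5.8)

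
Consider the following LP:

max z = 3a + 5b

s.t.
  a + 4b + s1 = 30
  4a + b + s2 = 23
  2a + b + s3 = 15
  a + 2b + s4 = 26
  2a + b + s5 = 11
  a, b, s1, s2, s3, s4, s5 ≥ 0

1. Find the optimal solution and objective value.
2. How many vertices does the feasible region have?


1. a = 2, b = 7, z = 41
2. 4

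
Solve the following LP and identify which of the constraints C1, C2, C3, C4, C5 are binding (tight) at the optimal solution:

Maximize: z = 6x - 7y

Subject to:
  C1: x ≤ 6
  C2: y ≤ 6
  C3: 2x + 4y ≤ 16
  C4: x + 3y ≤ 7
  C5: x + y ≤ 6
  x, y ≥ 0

At x = 6, y = 0, compute slack b - a·x for each constraint:
  C1: 6 − 6 = 0  (binding)
  C2: 6 − 0 = 6  (slack)
  C3: 16 − 12 = 4  (slack)
  C4: 7 − 6 = 1  (slack)
  C5: 6 − 6 = 0  (binding)

Optimal: x = 6, y = 0
Binding: C1, C5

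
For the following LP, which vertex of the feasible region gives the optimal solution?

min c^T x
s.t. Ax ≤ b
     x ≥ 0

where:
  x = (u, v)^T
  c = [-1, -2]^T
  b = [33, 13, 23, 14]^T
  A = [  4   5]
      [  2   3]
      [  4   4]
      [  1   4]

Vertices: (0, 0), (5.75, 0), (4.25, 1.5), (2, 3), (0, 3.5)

Evaluate the objective at each vertex of the feasible region:
  z(0, 0) = 0
  z(5.75, 0) = -5.75
  z(4.25, 1.5) = -7.25
  z(2, 3) = -8  ←
  z(0, 3.5) = -7
The minimum is at u = 2, v = 3.

(2, 3)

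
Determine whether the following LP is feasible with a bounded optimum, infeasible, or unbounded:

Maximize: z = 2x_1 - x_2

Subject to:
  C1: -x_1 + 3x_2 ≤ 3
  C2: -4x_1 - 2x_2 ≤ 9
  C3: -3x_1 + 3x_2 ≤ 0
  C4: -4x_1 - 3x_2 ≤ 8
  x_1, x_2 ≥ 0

Unbounded (objective can increase without bound)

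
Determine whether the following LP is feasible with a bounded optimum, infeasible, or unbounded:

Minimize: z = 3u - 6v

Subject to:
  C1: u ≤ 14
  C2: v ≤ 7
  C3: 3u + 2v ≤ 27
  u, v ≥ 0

Feasible with a bounded optimal solution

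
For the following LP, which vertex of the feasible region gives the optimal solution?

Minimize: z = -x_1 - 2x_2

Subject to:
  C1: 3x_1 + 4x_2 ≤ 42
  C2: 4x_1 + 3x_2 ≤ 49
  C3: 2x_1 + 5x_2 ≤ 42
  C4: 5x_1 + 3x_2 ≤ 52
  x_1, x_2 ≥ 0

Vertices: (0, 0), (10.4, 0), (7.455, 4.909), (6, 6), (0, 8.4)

Evaluate the objective at each vertex of the feasible region:
  z(0, 0) = 0
  z(10.4, 0) = -10.4
  z(7.455, 4.909) = -17.27
  z(6, 6) = -18  ←
  z(0, 8.4) = -16.8
The minimum is at x_1 = 6, x_2 = 6.

(6, 6)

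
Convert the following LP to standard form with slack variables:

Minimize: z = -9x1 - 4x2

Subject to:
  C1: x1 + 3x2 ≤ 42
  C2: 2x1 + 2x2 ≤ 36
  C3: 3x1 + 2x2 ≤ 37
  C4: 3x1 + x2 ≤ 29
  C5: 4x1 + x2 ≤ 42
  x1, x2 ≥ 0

min z = -9x1 - 4x2

s.t.
  x1 + 3x2 + s1 = 42
  2x1 + 2x2 + s2 = 36
  3x1 + 2x2 + s3 = 37
  3x1 + x2 + s4 = 29
  4x1 + x2 + s5 = 42
  x1, x2, s1, s2, s3, s4, s5 ≥ 0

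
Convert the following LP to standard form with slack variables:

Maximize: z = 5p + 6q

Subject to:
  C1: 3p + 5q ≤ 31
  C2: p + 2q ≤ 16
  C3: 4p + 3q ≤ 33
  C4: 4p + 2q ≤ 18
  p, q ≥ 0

max z = 5p + 6q

s.t.
  3p + 5q + s1 = 31
  p + 2q + s2 = 16
  4p + 3q + s3 = 33
  4p + 2q + s4 = 18
  p, q, s1, s2, s3, s4 ≥ 0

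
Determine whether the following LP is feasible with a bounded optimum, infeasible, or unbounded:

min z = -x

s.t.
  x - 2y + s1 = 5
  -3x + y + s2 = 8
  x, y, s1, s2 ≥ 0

Unbounded (objective can decrease without bound)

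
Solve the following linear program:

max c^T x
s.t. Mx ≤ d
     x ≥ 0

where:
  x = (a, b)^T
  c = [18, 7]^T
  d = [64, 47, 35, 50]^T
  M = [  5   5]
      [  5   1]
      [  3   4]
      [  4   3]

Evaluate the objective at each vertex of the feasible region:
  z(0, 0) = 0
  z(9.4, 0) = 169.2
  z(9, 2) = 176  ←
  z(0, 8.75) = 61.25
The maximum is at a = 9, b = 2.

a = 9, b = 2, z = 176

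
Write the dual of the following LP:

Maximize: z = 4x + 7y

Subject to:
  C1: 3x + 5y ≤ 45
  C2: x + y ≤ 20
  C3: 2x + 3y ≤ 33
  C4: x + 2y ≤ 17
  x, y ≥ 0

Primal max cᵀx s.t. Ax ≤ b, x ≥ 0  →  Dual min bᵀy s.t. Aᵀy ≥ c, y ≥ 0.

Minimize: z = 45y1 + 20y2 + 33y3 + 17y4

Subject to:
  3y1 + y2 + 2y3 + y4 ≥ 4
  5y1 + y2 + 3y3 + 2y4 ≥ 7
  y1, y2, y3, y4 ≥ 0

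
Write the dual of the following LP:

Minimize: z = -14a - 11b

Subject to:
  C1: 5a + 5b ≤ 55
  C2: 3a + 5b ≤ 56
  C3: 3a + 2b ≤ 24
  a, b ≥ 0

Primal min cᵀx s.t. Ax ≤ b, x ≥ 0  →  Dual max −bᵀy s.t. Aᵀy ≥ −c, y ≥ 0.

Maximize: z = -55y1 - 56y2 - 24y3

Subject to:
  5y1 + 3y2 + 3y3 ≥ 14
  5y1 + 5y2 + 2y3 ≥ 11
  y1, y2, y3 ≥ 0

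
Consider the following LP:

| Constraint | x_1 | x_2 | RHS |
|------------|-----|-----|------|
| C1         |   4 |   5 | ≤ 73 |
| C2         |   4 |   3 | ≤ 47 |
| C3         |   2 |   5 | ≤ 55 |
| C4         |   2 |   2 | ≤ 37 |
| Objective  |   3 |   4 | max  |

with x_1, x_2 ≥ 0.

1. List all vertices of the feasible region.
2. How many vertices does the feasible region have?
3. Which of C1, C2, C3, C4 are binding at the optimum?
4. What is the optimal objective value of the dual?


1. (0, 0), (11.75, 0), (5, 9), (0, 11)
2. 4
3. C2, C3
4. 51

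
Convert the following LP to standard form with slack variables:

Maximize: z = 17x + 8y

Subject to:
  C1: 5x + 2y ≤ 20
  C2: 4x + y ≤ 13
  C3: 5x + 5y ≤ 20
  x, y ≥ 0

max z = 17x + 8y

s.t.
  5x + 2y + s1 = 20
  4x + y + s2 = 13
  5x + 5y + s3 = 20
  x, y, s1, s2, s3 ≥ 0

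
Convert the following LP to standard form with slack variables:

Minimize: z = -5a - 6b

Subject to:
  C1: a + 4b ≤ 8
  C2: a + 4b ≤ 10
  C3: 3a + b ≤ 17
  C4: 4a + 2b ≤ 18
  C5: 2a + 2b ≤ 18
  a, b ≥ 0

min z = -5a - 6b

s.t.
  a + 4b + s1 = 8
  a + 4b + s2 = 10
  3a + b + s3 = 17
  4a + 2b + s4 = 18
  2a + 2b + s5 = 18
  a, b, s1, s2, s3, s4, s5 ≥ 0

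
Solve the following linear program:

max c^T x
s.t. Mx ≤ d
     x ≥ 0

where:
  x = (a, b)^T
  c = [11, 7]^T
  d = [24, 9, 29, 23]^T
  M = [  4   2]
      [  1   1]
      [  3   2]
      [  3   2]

Evaluate the objective at each vertex of the feasible region:
  z(0, 0) = 0
  z(6, 0) = 66
  z(3, 6) = 75  ←
  z(0, 9) = 63
The maximum is at a = 3, b = 6.

a = 3, b = 6, z = 75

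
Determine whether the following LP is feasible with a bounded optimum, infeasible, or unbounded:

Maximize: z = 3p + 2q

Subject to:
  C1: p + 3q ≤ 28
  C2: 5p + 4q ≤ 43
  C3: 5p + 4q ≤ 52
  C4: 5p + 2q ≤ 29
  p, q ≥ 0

Feasible with a bounded optimal solution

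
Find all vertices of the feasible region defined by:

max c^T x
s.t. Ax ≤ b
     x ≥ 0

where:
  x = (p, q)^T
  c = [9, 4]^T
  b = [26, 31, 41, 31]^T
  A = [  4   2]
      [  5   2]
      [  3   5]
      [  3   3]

(0, 0), (6.2, 0), (5, 3), (3.429, 6.143), (0, 8.2)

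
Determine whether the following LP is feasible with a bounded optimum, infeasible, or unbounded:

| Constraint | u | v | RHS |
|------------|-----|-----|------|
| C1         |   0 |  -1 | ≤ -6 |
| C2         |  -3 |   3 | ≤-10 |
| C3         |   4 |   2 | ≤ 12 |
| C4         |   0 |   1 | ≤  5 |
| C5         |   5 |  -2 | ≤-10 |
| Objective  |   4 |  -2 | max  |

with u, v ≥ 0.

Infeasible (no feasible solution exists)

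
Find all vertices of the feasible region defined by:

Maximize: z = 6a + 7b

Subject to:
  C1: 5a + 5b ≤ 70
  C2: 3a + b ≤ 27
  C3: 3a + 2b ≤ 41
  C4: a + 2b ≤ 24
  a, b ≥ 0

(0, 0), (9, 0), (6.5, 7.5), (4, 10), (0, 12)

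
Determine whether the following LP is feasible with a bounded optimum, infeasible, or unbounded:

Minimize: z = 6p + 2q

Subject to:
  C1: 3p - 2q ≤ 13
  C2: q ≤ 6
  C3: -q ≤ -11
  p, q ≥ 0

Infeasible (no feasible solution exists)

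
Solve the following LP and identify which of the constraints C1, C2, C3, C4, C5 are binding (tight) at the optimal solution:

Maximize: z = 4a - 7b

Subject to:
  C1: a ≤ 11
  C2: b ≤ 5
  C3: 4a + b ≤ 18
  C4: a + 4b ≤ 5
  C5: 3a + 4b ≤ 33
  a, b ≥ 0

At a = 4.5, b = 0, compute slack b - a·x for each constraint:
  C1: 11 − 4.5 = 6.5  (slack)
  C2: 5 − 0 = 5  (slack)
  C3: 18 − 18 = 0  (binding)
  C4: 5 − 4.5 = 0.5  (slack)
  C5: 33 − 13.5 = 19.5  (slack)

Optimal: a = 4.5, b = 0
Binding: C3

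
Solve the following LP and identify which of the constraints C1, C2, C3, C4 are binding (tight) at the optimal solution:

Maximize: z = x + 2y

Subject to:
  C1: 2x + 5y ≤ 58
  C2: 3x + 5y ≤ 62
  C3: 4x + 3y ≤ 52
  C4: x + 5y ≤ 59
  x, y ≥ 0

At x = 4, y = 10, compute slack b - a·x for each constraint:
  C1: 58 − 58 = 0  (binding)
  C2: 62 − 62 = 0  (binding)
  C3: 52 − 46 = 6  (slack)
  C4: 59 − 54 = 5  (slack)

Optimal: x = 4, y = 10
Binding: C1, C2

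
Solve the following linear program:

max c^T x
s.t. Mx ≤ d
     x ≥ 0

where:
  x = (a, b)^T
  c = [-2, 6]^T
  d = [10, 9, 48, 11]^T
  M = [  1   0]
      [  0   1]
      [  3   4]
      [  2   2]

Evaluate the objective at each vertex of the feasible region:
  z(0, 0) = 0
  z(5.5, 0) = -11
  z(0, 5.5) = 33  ←
The maximum is at a = 0, b = 5.5.

a = 0, b = 5.5, z = 33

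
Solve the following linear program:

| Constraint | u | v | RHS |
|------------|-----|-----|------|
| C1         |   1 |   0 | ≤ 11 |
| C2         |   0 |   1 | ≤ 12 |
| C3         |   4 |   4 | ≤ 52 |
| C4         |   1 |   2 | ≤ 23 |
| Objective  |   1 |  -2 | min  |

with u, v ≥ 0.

Evaluate the objective at each vertex of the feasible region:
  z(0, 0) = 0
  z(11, 0) = 11
  z(11, 2) = 7
  z(3, 10) = -17
  z(0, 11.5) = -23  ←
The minimum is at u = 0, v = 11.5.

u = 0, v = 11.5, z = -23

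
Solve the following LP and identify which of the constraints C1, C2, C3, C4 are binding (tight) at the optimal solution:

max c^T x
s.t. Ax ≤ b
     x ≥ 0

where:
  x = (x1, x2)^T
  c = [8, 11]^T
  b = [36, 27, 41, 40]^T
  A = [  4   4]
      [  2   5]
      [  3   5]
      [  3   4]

At x1 = 6, x2 = 3, compute slack b - a·x for each constraint:
  C1: 36 − 36 = 0  (binding)
  C2: 27 − 27 = 0  (binding)
  C3: 41 − 33 = 8  (slack)
  C4: 40 − 30 = 10  (slack)

Optimal: x1 = 6, x2 = 3
Binding: C1, C2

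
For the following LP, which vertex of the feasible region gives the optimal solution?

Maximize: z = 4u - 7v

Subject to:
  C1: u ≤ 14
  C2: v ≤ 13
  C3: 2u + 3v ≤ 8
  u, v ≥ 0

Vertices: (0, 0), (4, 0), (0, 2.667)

Evaluate the objective at each vertex of the feasible region:
  z(0, 0) = 0
  z(4, 0) = 16  ←
  z(0, 2.667) = -18.67
The maximum is at u = 4, v = 0.

(4, 0)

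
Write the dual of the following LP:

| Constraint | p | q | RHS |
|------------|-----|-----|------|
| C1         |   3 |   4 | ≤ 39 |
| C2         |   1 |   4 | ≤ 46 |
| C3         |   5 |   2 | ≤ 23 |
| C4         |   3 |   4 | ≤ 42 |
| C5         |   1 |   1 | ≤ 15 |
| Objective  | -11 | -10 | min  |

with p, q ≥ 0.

Primal min cᵀx s.t. Ax ≤ b, x ≥ 0  →  Dual max −bᵀy s.t. Aᵀy ≥ −c, y ≥ 0.

Maximize: z = -39y1 - 46y2 - 23y3 - 42y4 - 15y5

Subject to:
  3y1 + y2 + 5y3 + 3y4 + y5 ≥ 11
  4y1 + 4y2 + 2y3 + 4y4 + y5 ≥ 10
  y1, y2, y3, y4, y5 ≥ 0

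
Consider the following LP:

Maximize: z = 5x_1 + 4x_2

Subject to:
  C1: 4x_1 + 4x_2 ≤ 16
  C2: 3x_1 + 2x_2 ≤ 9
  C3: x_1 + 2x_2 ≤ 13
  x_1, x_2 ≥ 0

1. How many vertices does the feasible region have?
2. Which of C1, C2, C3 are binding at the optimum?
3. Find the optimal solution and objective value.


1. 4
2. C1, C2
3. x_1 = 1, x_2 = 3, z = 17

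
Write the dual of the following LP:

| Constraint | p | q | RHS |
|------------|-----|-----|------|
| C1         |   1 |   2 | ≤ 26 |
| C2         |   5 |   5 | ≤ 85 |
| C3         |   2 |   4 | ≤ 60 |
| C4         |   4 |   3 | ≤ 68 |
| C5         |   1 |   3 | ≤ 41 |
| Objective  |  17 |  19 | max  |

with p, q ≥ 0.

Primal max cᵀx s.t. Ax ≤ b, x ≥ 0  →  Dual min bᵀy s.t. Aᵀy ≥ c, y ≥ 0.

Minimize: z = 26y1 + 85y2 + 60y3 + 68y4 + 41y5

Subject to:
  y1 + 5y2 + 2y3 + 4y4 + y5 ≥ 17
  2y1 + 5y2 + 4y3 + 3y4 + 3y5 ≥ 19
  y1, y2, y3, y4, y5 ≥ 0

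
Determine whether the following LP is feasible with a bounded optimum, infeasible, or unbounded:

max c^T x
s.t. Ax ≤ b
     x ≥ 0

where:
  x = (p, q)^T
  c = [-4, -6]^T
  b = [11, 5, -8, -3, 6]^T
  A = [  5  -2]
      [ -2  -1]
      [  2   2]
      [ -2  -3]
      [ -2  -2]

Infeasible (no feasible solution exists)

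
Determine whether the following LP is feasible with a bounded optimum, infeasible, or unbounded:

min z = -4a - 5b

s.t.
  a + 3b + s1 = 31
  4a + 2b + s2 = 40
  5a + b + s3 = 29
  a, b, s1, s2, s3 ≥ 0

Feasible with a bounded optimal solution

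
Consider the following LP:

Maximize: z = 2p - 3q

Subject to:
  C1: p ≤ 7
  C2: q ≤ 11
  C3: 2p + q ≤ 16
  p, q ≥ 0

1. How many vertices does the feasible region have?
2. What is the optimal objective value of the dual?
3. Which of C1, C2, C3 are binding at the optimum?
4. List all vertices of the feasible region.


1. 5
2. 14
3. C1
4. (0, 0), (7, 0), (7, 2), (2.5, 11), (0, 11)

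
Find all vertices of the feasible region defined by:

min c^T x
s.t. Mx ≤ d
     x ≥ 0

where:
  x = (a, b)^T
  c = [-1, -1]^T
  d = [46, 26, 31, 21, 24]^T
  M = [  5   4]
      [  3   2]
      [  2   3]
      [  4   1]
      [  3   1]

(0, 0), (5.25, 0), (3.455, 7.182), (2, 9), (0, 10.33)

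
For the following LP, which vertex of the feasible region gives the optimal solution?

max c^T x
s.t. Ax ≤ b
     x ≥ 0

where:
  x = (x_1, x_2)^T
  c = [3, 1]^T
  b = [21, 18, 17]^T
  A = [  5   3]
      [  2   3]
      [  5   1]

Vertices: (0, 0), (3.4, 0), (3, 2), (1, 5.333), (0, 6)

Evaluate the objective at each vertex of the feasible region:
  z(0, 0) = 0
  z(3.4, 0) = 10.2
  z(3, 2) = 11  ←
  z(1, 5.333) = 8.333
  z(0, 6) = 6
The maximum is at x_1 = 3, x_2 = 2.

(3, 2)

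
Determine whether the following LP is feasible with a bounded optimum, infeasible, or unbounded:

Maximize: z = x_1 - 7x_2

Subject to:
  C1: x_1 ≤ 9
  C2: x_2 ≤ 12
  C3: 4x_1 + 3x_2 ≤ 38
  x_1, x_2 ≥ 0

Feasible with a bounded optimal solution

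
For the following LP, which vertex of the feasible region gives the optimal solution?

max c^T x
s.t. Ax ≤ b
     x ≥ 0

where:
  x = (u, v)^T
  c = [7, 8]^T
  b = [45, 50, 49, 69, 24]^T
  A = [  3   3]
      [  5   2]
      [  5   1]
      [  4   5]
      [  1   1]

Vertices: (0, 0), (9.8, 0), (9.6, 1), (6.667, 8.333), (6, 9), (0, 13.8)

Evaluate the objective at each vertex of the feasible region:
  z(0, 0) = 0
  z(9.8, 0) = 68.6
  z(9.6, 1) = 75.2
  z(6.667, 8.333) = 113.3
  z(6, 9) = 114  ←
  z(0, 13.8) = 110.4
The maximum is at u = 6, v = 9.

(6, 9)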